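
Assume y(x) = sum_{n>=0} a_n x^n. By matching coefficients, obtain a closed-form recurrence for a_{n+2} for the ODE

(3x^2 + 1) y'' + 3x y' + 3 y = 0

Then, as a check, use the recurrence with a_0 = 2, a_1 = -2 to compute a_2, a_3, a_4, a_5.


Substitute y = sum_n a_n x^n.
(1 + 3 x^2) y'' contributes (n+2)(n+1) a_{n+2} + 3 n(n-1) a_n at x^n.
3 x y'(x) contributes 3 n a_n at x^n.
3 y(x) contributes 3 a_n at x^n.
Matching x^n: (n+2)(n+1) a_{n+2} + (3 n(n-1) + 3 n + 3) a_n = 0.
Thus a_{n+2} = (-3 n(n-1) - 3 n - 3) / ((n+1)(n+2)) * a_n.

Check with a_0 = 2, a_1 = -2 (apply the recurrence for n = 0, 1, 2, 3): a_0 = 2, a_1 = -2, a_2 = -3, a_3 = 2, a_4 = 15/4, a_5 = -3.

a_(n+2) = (-3 n(n-1) - 3 n - 3) / ((n+1)(n+2)) * a_n; check: a_0 = 2, a_1 = -2, a_2 = -3, a_3 = 2, a_4 = 15/4, a_5 = -3


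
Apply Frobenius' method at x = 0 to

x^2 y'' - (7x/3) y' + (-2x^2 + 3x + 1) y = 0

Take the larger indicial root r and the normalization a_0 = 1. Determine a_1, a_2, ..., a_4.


Write in Frobenius form y'' + (p(x)/x) y' + (q(x)/x^2) y = 0:
  p(x) = -7/3,  q(x) = -2x^2 + 3x + 1.
Indicial equation: r(r-1) + (-7/3) r + (1) = 0 -> roots r_1 = 3, r_2 = 1/3.
Take r = r_1 = 3. Let y(x) = x^r sum_{n>=0} a_n x^n with a_0 = 1.
Substitute y = x^r sum a_n x^n and match x^{r+n}. The recurrence is
  D(n) a_n + 3 a_{n-1} - 2 a_{n-2} = 0,  where D(n) = (r+n)(r+n-1) + (-7/3)(r+n) + (1).
  a_n = [-3 a_{n-1} + 2 a_{n-2}] / D(n).
Since the indicial polynomial factors as (r - r_1)(r - r_2), D(n) = (r_1 + n - r_1)(r_1 + n - r_2) = n(n + 8/3).
Evaluating step by step (a_0 = 1):
  n = 1: D(1) = 1(1 + 8/3) = 11/3; numerator = -3(1) = -3; a_1 = (-3)/(11/3) = -9/11
  n = 2: D(2) = 2(2 + 8/3) = 28/3; numerator = -3(-9/11) + 2(1) = 49/11; a_2 = (49/11)/(28/3) = 21/44
  n = 3: D(3) = 3(3 + 8/3) = 17; numerator = -3(21/44) + 2(-9/11) = -135/44; a_3 = (-135/44)/(17) = -135/748
  n = 4: D(4) = 4(4 + 8/3) = 80/3; numerator = -3(-135/748) + 2(21/44) = 1119/748; a_4 = (1119/748)/(80/3) = 3357/59840

r = 3; a_0 = 1; a_1 = -9/11; a_2 = 21/44; a_3 = -135/748; a_4 = 3357/59840


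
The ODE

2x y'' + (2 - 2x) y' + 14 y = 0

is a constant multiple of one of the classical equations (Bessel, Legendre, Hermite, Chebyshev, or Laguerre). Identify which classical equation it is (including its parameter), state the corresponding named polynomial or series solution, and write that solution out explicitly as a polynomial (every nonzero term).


All three coefficients share the factor 2; dividing through by 2 gives  x y'' + (1 - x) y' + 7 y = 0.
This matches the Laguerre equation x y'' + (1 - x) y' + n y = 0 with n = 7; the polynomial solution is L_7(x).
With y = sum_k a_k x^k, matching x^k gives (k+1)k a_{k+1} + (k+1) a_{k+1} - k a_k + n a_k = 0, i.e. (k+1)^2 a_{k+1} = (k - n) a_k = (k - 7) a_k. The right side vanishes at k = 7, so the series terminates at degree 7.
Standard normalization L_n(0) = 1 gives a_0 = 1. Work upward with a_{k+1} = (k - 7) a_k / (k+1)^2:
  a_1 = (0 - 7)(1) / 1^2 = -7/1 = -7
  a_2 = (1 - 7)(-7) / 2^2 = 42/4 = 21/2
  a_3 = (2 - 7)(21/2) / 3^2 = (-105/2)/9 = -35/6
  a_4 = (3 - 7)(-35/6) / 4^2 = (70/3)/16 = 35/24
  a_5 = (4 - 7)(35/24) / 5^2 = (-35/8)/25 = -7/40
  a_6 = (5 - 7)(-7/40) / 6^2 = (7/20)/36 = 7/720
  a_7 = (6 - 7)(7/720) / 7^2 = (-7/720)/49 = -1/5040
Hence L_7(x) = -x^7/5040 + 7 x^6/720 - 7 x^5/40 + 35 x^4/24 - 35 x^3/6 + 21 x^2/2 - 7 x + 1.

L_7(x); series = -x^7/5040 + 7 x^6/720 - 7 x^5/40 + 35 x^4/24 - 35 x^3/6 + 21 x^2/2 - 7 x + 1


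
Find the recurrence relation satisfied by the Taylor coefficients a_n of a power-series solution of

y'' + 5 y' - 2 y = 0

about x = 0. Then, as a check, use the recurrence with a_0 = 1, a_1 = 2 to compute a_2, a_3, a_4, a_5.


Substitute y = sum_n a_n x^n.
y''(x) has coefficient (n+2)(n+1) a_{n+2} at x^n;
5 y'(x) has coefficient 5 (n+1) a_{n+1} at x^n;
-2 y(x) has coefficient -2 a_n at x^n.
Matching x^n: (n+2)(n+1) a_{n+2} + 5 (n+1) a_{n+1} - 2 a_n = 0.
Thus a_{n+2} = [-5 (n+1) a_{n+1} + 2 a_n] / ((n+1)(n+2)).

Check with a_0 = 1, a_1 = 2 (apply the recurrence for n = 0, 1, 2, 3): a_0 = 1, a_1 = 2, a_2 = -4, a_3 = 22/3, a_4 = -59/6, a_5 = 317/30.

a_(n+2) = [-5 (n+1) a_(n+1) + 2 a_n] / ((n+1)(n+2)); check: a_0 = 1, a_1 = 2, a_2 = -4, a_3 = 22/3, a_4 = -59/6, a_5 = 317/30


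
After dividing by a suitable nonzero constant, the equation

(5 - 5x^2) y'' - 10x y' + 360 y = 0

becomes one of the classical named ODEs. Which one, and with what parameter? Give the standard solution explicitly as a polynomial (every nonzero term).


All three coefficients share the factor 5; dividing through by 5 gives  (1 - x^2) y'' - 2x y' + 72 y = 0.
This matches the Legendre equation (1 - x^2) y'' - 2x y' + n(n+1) y = 0 (note the -2x y' term) with n(n+1) = 72, so n = 8; the polynomial solution is P_8(x).
With y = sum_k a_k x^k, matching x^k gives (k+2)(k+1) a_{k+2} = [k(k+1) - n(n+1)] a_k = (k - 8)(k + 9) a_k. The right side vanishes at k = 8, so the series with the parity of 8 terminates at degree 8.
Standard normalization (P_n(1) = 1): leading coefficient (2n)!/(2^n (n!)^2) = 20922789888000/(256*1625702400) = 6435/128, so a_8 = 6435/128. Work downward with a_k = (k+1)(k+2) a_{k+2} / ((k - 8)(k + 9)):
  a_6 = (7)(8)(6435/128) / ((6 - 8)(6 + 9)) = (45045/16)/(-30) = -3003/32
  a_4 = (5)(6)(-3003/32) / ((4 - 8)(4 + 9)) = (-45045/16)/(-52) = 3465/64
  a_2 = (3)(4)(3465/64) / ((2 - 8)(2 + 9)) = (10395/16)/(-66) = -315/32
  a_0 = (1)(2)(-315/32) / ((0 - 8)(0 + 9)) = (-315/16)/(-72) = 35/128
Hence P_8(x) = 6435 x^8/128 - 3003 x^6/32 + 3465 x^4/64 - 315 x^2/32 + 35/128.

P_8(x); series = 6435 x^8/128 - 3003 x^6/32 + 3465 x^4/64 - 315 x^2/32 + 35/128


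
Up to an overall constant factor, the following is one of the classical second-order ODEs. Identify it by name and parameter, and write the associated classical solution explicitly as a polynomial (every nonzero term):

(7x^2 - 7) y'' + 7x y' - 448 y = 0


All three coefficients share the factor -7; dividing through by -7 gives  (1 - x^2) y'' - x y' + 64 y = 0.
This matches the Chebyshev equation (1 - x^2) y'' - x y' + n^2 y = 0 (note the -x y' term, not -2x y') with n^2 = 64, so n = 8; the polynomial solution is T_8(x).
With y = sum_k a_k x^k, matching x^k gives (k+2)(k+1) a_{k+2} = (k^2 - n^2) a_k = (k - 8)(k + 8) a_k. The right side vanishes at k = 8, so the series with the parity of 8 terminates at degree 8.
Standard normalization: leading coefficient of T_n is 2^(n-1), so a_8 = 2^7 = 128. Work downward with a_k = (k+1)(k+2) a_{k+2} / ((k - 8)(k + 8)):
  a_6 = (7)(8)(128) / ((6 - 8)(6 + 8)) = 7168/(-28) = -256
  a_4 = (5)(6)(-256) / ((4 - 8)(4 + 8)) = -7680/(-48) = 160
  a_2 = (3)(4)(160) / ((2 - 8)(2 + 8)) = 1920/(-60) = -32
  a_0 = (1)(2)(-32) / ((0 - 8)(0 + 8)) = -64/(-64) = 1
Hence T_8(x) = 128 x^8 - 256 x^6 + 160 x^4 - 32 x^2 + 1.

T_8(x); series = 128 x^8 - 256 x^6 + 160 x^4 - 32 x^2 + 1


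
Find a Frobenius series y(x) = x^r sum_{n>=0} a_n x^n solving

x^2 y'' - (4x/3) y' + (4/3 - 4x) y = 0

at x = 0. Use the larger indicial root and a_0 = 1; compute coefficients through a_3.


Write in Frobenius form y'' + (p(x)/x) y' + (q(x)/x^2) y = 0:
  p(x) = -4/3,  q(x) = 4/3 - 4x.
Indicial equation: r(r-1) + (-4/3) r + (4/3) = 0 -> roots r_1 = 4/3, r_2 = 1.
Take r = r_1 = 4/3. Let y(x) = x^r sum_{n>=0} a_n x^n with a_0 = 1.
Substitute y = x^r sum a_n x^n and match x^{r+n}. The recurrence is
  D(n) a_n - 4 a_{n-1} = 0,  where D(n) = (r+n)(r+n-1) + (-4/3)(r+n) + (4/3).
  a_n = 4 / D(n) * a_{n-1}.
Since the indicial polynomial factors as (r - r_1)(r - r_2), D(n) = (r_1 + n - r_1)(r_1 + n - r_2) = n(n + 1/3).
Evaluating step by step (a_0 = 1):
  n = 1: D(1) = 1(1 + 1/3) = 4/3; numerator = 4(1) = 4; a_1 = (4)/(4/3) = 3
  n = 2: D(2) = 2(2 + 1/3) = 14/3; numerator = 4(3) = 12; a_2 = (12)/(14/3) = 18/7
  n = 3: D(3) = 3(3 + 1/3) = 10; numerator = 4(18/7) = 72/7; a_3 = (72/7)/(10) = 36/35

r = 4/3; a_0 = 1; a_1 = 3; a_2 = 18/7; a_3 = 36/35


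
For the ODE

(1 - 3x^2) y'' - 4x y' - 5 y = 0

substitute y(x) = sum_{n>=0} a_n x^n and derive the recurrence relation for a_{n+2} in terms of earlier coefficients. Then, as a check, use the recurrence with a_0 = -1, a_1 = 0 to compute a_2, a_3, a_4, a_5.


Substitute y = sum_n a_n x^n.
(1 - 3 x^2) y'' contributes (n+2)(n+1) a_{n+2} - 3 n(n-1) a_n at x^n.
-4 x y'(x) contributes -4 n a_n at x^n.
-5 y(x) contributes -5 a_n at x^n.
Matching x^n: (n+2)(n+1) a_{n+2} + (-3 n(n-1) - 4 n - 5) a_n = 0.
Thus a_{n+2} = (3 n(n-1) + 4 n + 5) / ((n+1)(n+2)) * a_n.

Check with a_0 = -1, a_1 = 0 (apply the recurrence for n = 0, 1, 2, 3): a_0 = -1, a_1 = 0, a_2 = -5/2, a_3 = 0, a_4 = -95/24, a_5 = 0.

a_(n+2) = (3 n(n-1) + 4 n + 5) / ((n+1)(n+2)) * a_n; check: a_0 = -1, a_1 = 0, a_2 = -5/2, a_3 = 0, a_4 = -95/24, a_5 = 0


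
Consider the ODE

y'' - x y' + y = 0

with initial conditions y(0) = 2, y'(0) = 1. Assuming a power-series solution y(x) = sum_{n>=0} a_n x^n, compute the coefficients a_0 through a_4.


Ansatz: y(x) = sum_{n>=0} a_n x^n, so y'(x) = sum_{n>=1} n a_n x^(n-1) and y''(x) = sum_{n>=2} n(n-1) a_n x^(n-2).
Substitute into P(x) y'' + Q(x) y' + R(x) y = 0 with P(x) = 1, Q(x) = -x, R(x) = 1, and match powers of x.
Initial conditions: a_0 = 2, a_1 = 1.
Setting the coefficient of each power of x to zero and solving order by order (substituting the coefficients already found):
  x^0: 2 a_2 + a_0 = 0  ->  2 a_2 = -a_0 = -2  ->  a_2 = -1
  x^1: 6 a_3 = 0  ->  a_3 = 0
  x^2: 12 a_4 - a_2 = 0  ->  12 a_4 = a_2 = -1  ->  a_4 = -1/12
Truncated series: y(x) = 2 + x - x^2 - (1/12) x^4 + O(x^5).

a_0 = 2; a_1 = 1; a_2 = -1; a_3 = 0; a_4 = -1/12


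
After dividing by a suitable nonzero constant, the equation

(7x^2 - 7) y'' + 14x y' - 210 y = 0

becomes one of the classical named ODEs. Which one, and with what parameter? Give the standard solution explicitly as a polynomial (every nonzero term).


All three coefficients share the factor -7; dividing through by -7 gives  (1 - x^2) y'' - 2x y' + 30 y = 0.
This matches the Legendre equation (1 - x^2) y'' - 2x y' + n(n+1) y = 0 (note the -2x y' term) with n(n+1) = 30, so n = 5; the polynomial solution is P_5(x).
With y = sum_k a_k x^k, matching x^k gives (k+2)(k+1) a_{k+2} = [k(k+1) - n(n+1)] a_k = (k - 5)(k + 6) a_k. The right side vanishes at k = 5, so the series with the parity of 5 terminates at degree 5.
Standard normalization (P_n(1) = 1): leading coefficient (2n)!/(2^n (n!)^2) = 3628800/(32*14400) = 63/8, so a_5 = 63/8. Work downward with a_k = (k+1)(k+2) a_{k+2} / ((k - 5)(k + 6)):
  a_3 = (4)(5)(63/8) / ((3 - 5)(3 + 6)) = (315/2)/(-18) = -35/4
  a_1 = (2)(3)(-35/4) / ((1 - 5)(1 + 6)) = (-105/2)/(-28) = 15/8
Hence P_5(x) = 63 x^5/8 - 35 x^3/4 + 15 x/8.

P_5(x); series = 63 x^5/8 - 35 x^3/4 + 15 x/8


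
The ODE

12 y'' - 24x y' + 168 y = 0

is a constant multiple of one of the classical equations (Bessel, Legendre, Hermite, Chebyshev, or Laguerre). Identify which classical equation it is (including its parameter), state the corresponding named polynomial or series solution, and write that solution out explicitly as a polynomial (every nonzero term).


All three coefficients share the factor 12; dividing through by 12 gives  y'' - 2x y' + 14 y = 0.
This matches the Hermite equation y'' - 2x y' + 2n y = 0 with 2n = 14, so n = 7; the polynomial solution is H_7(x).
With y = sum_k a_k x^k, matching x^k gives (k+2)(k+1) a_{k+2} = 2(k - n) a_k = 2(k - 7) a_k. The right side vanishes at k = 7, so the series with the parity of 7 terminates at degree 7.
Standard normalization: leading coefficient of H_n is 2^n, so a_7 = 2^7 = 128. Work downward with a_k = (k+1)(k+2) a_{k+2} / (2(k - n)):
  a_5 = (6)(7)(128) / (2(5 - 7)) = 5376/(-4) = -1344
  a_3 = (4)(5)(-1344) / (2(3 - 7)) = -26880/(-8) = 3360
  a_1 = (2)(3)(3360) / (2(1 - 7)) = 20160/(-12) = -1680
Hence H_7(x) = 128 x^7 - 1344 x^5 + 3360 x^3 - 1680 x.

H_7(x); series = 128 x^7 - 1344 x^5 + 3360 x^3 - 1680 x


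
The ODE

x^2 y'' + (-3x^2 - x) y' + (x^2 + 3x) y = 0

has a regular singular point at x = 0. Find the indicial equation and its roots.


Divide by x^2 to reach normal form y'' + P_1(x) y' + P_2(x) y = 0 with P_1(x) = -3 - 1/x and P_2(x) = 1 + 3/x.
x = 0 is a singular point because the y'-coefficient -3 - 1/x has a pole at x = 0 and the y-coefficient 1 + 3/x has a pole at x = 0.
It is a regular singular point because x P_1(x) = p(x) = -3x - 1 and x^2 P_2(x) = q(x) = x^2 + 3x are polynomials, hence analytic at x = 0.
p(0) = -1,  q(0) = 0.
Indicial equation: r(r-1) + p(0) r + q(0) = 0, i.e. r^2 + (p(0) - 1) r + q(0) = 0, i.e. r^2 - 2 r = 0.
Discriminant: (-2)^2 - 4(0) = 4, so r = (2 ± 2)/2.
Solving: r_1 = 2, r_2 = 0.

indicial: r^2 - 2 r = 0; roots r_1 = 2, r_2 = 0


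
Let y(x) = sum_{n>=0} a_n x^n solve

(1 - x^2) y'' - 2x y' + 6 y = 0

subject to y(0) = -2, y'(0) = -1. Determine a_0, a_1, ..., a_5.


Ansatz: y(x) = sum_{n>=0} a_n x^n, so y'(x) = sum_{n>=1} n a_n x^(n-1) and y''(x) = sum_{n>=2} n(n-1) a_n x^(n-2).
Substitute into P(x) y'' + Q(x) y' + R(x) y = 0 with P(x) = 1 - x^2, Q(x) = -2x, R(x) = 6, and match powers of x.
Initial conditions: a_0 = -2, a_1 = -1.
Setting the coefficient of each power of x to zero and solving order by order (substituting the coefficients already found):
  x^0: 2 a_2 + 6 a_0 = 0  ->  2 a_2 = -6 a_0 = 12  ->  a_2 = 6
  x^1: 6 a_3 + 4 a_1 = 0  ->  6 a_3 = -4 a_1 = 4  ->  a_3 = 2/3
  x^2: 12 a_4 = 0  ->  a_4 = 0
  x^3: 20 a_5 - 6 a_3 = 0  ->  20 a_5 = 6 a_3 = 4  ->  a_5 = 1/5
Truncated series: y(x) = -2 - x + 6 x^2 + (2/3) x^3 + (1/5) x^5 + O(x^6).

a_0 = -2; a_1 = -1; a_2 = 6; a_3 = 2/3; a_4 = 0; a_5 = 1/5


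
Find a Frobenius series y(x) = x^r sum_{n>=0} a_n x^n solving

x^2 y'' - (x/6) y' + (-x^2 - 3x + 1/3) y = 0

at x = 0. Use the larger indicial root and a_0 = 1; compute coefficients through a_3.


Write in Frobenius form y'' + (p(x)/x) y' + (q(x)/x^2) y = 0:
  p(x) = -1/6,  q(x) = -x^2 - 3x + 1/3.
Indicial equation: r(r-1) + (-1/6) r + (1/3) = 0 -> roots r_1 = 2/3, r_2 = 1/2.
Take r = r_1 = 2/3. Let y(x) = x^r sum_{n>=0} a_n x^n with a_0 = 1.
Substitute y = x^r sum a_n x^n and match x^{r+n}. The recurrence is
  D(n) a_n - 3 a_{n-1} - 1 a_{n-2} = 0,  where D(n) = (r+n)(r+n-1) + (-1/6)(r+n) + (1/3).
  a_n = [3 a_{n-1} + 1 a_{n-2}] / D(n).
Since the indicial polynomial factors as (r - r_1)(r - r_2), D(n) = (r_1 + n - r_1)(r_1 + n - r_2) = n(n + 1/6).
Evaluating step by step (a_0 = 1):
  n = 1: D(1) = 1(1 + 1/6) = 7/6; numerator = 3(1) = 3; a_1 = (3)/(7/6) = 18/7
  n = 2: D(2) = 2(2 + 1/6) = 13/3; numerator = 3(18/7) + 1(1) = 61/7; a_2 = (61/7)/(13/3) = 183/91
  n = 3: D(3) = 3(3 + 1/6) = 19/2; numerator = 3(183/91) + 1(18/7) = 783/91; a_3 = (783/91)/(19/2) = 1566/1729

r = 2/3; a_0 = 1; a_1 = 18/7; a_2 = 183/91; a_3 = 1566/1729


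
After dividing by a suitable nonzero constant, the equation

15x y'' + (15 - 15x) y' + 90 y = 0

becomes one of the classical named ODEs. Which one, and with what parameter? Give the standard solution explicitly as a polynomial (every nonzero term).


All three coefficients share the factor 15; dividing through by 15 gives  x y'' + (1 - x) y' + 6 y = 0.
This matches the Laguerre equation x y'' + (1 - x) y' + n y = 0 with n = 6; the polynomial solution is L_6(x).
With y = sum_k a_k x^k, matching x^k gives (k+1)k a_{k+1} + (k+1) a_{k+1} - k a_k + n a_k = 0, i.e. (k+1)^2 a_{k+1} = (k - n) a_k = (k - 6) a_k. The right side vanishes at k = 6, so the series terminates at degree 6.
Standard normalization L_n(0) = 1 gives a_0 = 1. Work upward with a_{k+1} = (k - 6) a_k / (k+1)^2:
  a_1 = (0 - 6)(1) / 1^2 = -6/1 = -6
  a_2 = (1 - 6)(-6) / 2^2 = 30/4 = 15/2
  a_3 = (2 - 6)(15/2) / 3^2 = -30/9 = -10/3
  a_4 = (3 - 6)(-10/3) / 4^2 = 10/16 = 5/8
  a_5 = (4 - 6)(5/8) / 5^2 = (-5/4)/25 = -1/20
  a_6 = (5 - 6)(-1/20) / 6^2 = (1/20)/36 = 1/720
Hence L_6(x) = x^6/720 - x^5/20 + 5 x^4/8 - 10 x^3/3 + 15 x^2/2 - 6 x + 1.

L_6(x); series = x^6/720 - x^5/20 + 5 x^4/8 - 10 x^3/3 + 15 x^2/2 - 6 x + 1


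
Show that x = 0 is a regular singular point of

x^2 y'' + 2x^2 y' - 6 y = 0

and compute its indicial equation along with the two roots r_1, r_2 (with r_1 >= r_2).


Divide by x^2 to reach normal form y'' + P_1(x) y' + P_2(x) y = 0 with P_1(x) = 2 and P_2(x) = -6/x^2.
x = 0 is a singular point because the y-coefficient -6/x^2 has a pole at x = 0.
It is a regular singular point because x P_1(x) = p(x) = 2x and x^2 P_2(x) = q(x) = -6 are polynomials, hence analytic at x = 0.
p(0) = 0,  q(0) = -6.
Indicial equation: r(r-1) + p(0) r + q(0) = 0, i.e. r^2 + (p(0) - 1) r + q(0) = 0, i.e. r^2 - 1 r - 6 = 0.
Discriminant: (-1)^2 - 4(-6) = 25, so r = (1 ± 5)/2.
Solving: r_1 = 3, r_2 = -2.

indicial: r^2 - 1 r - 6 = 0; roots r_1 = 3, r_2 = -2


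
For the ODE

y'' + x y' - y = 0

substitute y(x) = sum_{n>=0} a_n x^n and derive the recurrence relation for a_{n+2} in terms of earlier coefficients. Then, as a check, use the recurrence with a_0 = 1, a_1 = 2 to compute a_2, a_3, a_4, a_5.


Substitute y = sum_n a_n x^n.
y''(x) has coefficient (n+2)(n+1) a_{n+2} at x^n;
x y'(x) has coefficient n a_n at x^n (shift);
-y(x) has coefficient -1 a_n at x^n.
Matching x^n: (n+2)(n+1) a_{n+2} + (n - 1) a_n = 0.
Thus a_{n+2} = (-n + 1) / ((n+1)(n+2)) * a_n.

Check with a_0 = 1, a_1 = 2 (apply the recurrence for n = 0, 1, 2, 3): a_0 = 1, a_1 = 2, a_2 = 1/2, a_3 = 0, a_4 = -1/24, a_5 = 0.

a_(n+2) = (-n + 1) / ((n+1)(n+2)) * a_n; check: a_0 = 1, a_1 = 2, a_2 = 1/2, a_3 = 0, a_4 = -1/24, a_5 = 0


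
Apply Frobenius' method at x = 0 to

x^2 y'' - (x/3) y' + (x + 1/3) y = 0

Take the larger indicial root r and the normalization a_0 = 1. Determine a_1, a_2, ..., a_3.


Write in Frobenius form y'' + (p(x)/x) y' + (q(x)/x^2) y = 0:
  p(x) = -1/3,  q(x) = x + 1/3.
Indicial equation: r(r-1) + (-1/3) r + (1/3) = 0 -> roots r_1 = 1, r_2 = 1/3.
Take r = r_1 = 1. Let y(x) = x^r sum_{n>=0} a_n x^n with a_0 = 1.
Substitute y = x^r sum a_n x^n and match x^{r+n}. The recurrence is
  D(n) a_n + 1 a_{n-1} = 0,  where D(n) = (r+n)(r+n-1) + (-1/3)(r+n) + (1/3).
  a_n = -1 / D(n) * a_{n-1}.
Since the indicial polynomial factors as (r - r_1)(r - r_2), D(n) = (r_1 + n - r_1)(r_1 + n - r_2) = n(n + 2/3).
Evaluating step by step (a_0 = 1):
  n = 1: D(1) = 1(1 + 2/3) = 5/3; numerator = -1(1) = -1; a_1 = (-1)/(5/3) = -3/5
  n = 2: D(2) = 2(2 + 2/3) = 16/3; numerator = -1(-3/5) = 3/5; a_2 = (3/5)/(16/3) = 9/80
  n = 3: D(3) = 3(3 + 2/3) = 11; numerator = -1(9/80) = -9/80; a_3 = (-9/80)/(11) = -9/880

r = 1; a_0 = 1; a_1 = -3/5; a_2 = 9/80; a_3 = -9/880


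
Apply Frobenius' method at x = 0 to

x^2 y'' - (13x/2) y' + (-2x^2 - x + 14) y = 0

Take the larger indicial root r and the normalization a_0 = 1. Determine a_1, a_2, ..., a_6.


Write in Frobenius form y'' + (p(x)/x) y' + (q(x)/x^2) y = 0:
  p(x) = -13/2,  q(x) = -2x^2 - x + 14.
Indicial equation: r(r-1) + (-13/2) r + (14) = 0 -> roots r_1 = 4, r_2 = 7/2.
Take r = r_1 = 4. Let y(x) = x^r sum_{n>=0} a_n x^n with a_0 = 1.
Substitute y = x^r sum a_n x^n and match x^{r+n}. The recurrence is
  D(n) a_n - 1 a_{n-1} - 2 a_{n-2} = 0,  where D(n) = (r+n)(r+n-1) + (-13/2)(r+n) + (14).
  a_n = [1 a_{n-1} + 2 a_{n-2}] / D(n).
Since the indicial polynomial factors as (r - r_1)(r - r_2), D(n) = (r_1 + n - r_1)(r_1 + n - r_2) = n(n + 1/2).
Evaluating step by step (a_0 = 1):
  n = 1: D(1) = 1(1 + 1/2) = 3/2; numerator = 1(1) = 1; a_1 = (1)/(3/2) = 2/3
  n = 2: D(2) = 2(2 + 1/2) = 5; numerator = 1(2/3) + 2(1) = 8/3; a_2 = (8/3)/(5) = 8/15
  n = 3: D(3) = 3(3 + 1/2) = 21/2; numerator = 1(8/15) + 2(2/3) = 28/15; a_3 = (28/15)/(21/2) = 8/45
  n = 4: D(4) = 4(4 + 1/2) = 18; numerator = 1(8/45) + 2(8/15) = 56/45; a_4 = (56/45)/(18) = 28/405
  n = 5: D(5) = 5(5 + 1/2) = 55/2; numerator = 1(28/405) + 2(8/45) = 172/405; a_5 = (172/405)/(55/2) = 344/22275
  n = 6: D(6) = 6(6 + 1/2) = 39; numerator = 1(344/22275) + 2(28/405) = 3424/22275; a_6 = (3424/22275)/(39) = 3424/868725

r = 4; a_0 = 1; a_1 = 2/3; a_2 = 8/15; a_3 = 8/45; a_4 = 28/405; a_5 = 344/22275; a_6 = 3424/868725


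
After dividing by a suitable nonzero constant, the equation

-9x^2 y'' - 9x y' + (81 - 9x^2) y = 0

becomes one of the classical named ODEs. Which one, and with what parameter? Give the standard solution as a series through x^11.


All three coefficients share the factor -9; dividing through by -9 gives  x^2 y'' + x y' + (x^2 - 9) y = 0.
This matches the Bessel equation x^2 y'' + x y' + (x^2 - nu^2) y = 0 with nu^2 = 9, so nu = 3; the solution bounded at x = 0 is J_3(x).
Frobenius at x = 0: indicial roots ±nu; for r = nu the recurrence k(k + 2nu) c_k = -c_{k-2} gives the standard series J_nu(x) = sum_{k>=0} (-1)^k / (k! (k+nu)!) (x/2)^(2k+nu). Evaluate the first 5 terms:
  k = 0: (-1)^0 / (0! * 3! * 2^3) x^3 = 1/(1*6*8) x^3 = (1/48) x^3
  k = 1: (-1)^1 / (1! * 4! * 2^5) x^5 = -1/(1*24*32) x^5 = (-1/768) x^5
  k = 2: (-1)^2 / (2! * 5! * 2^7) x^7 = 1/(2*120*128) x^7 = (1/30720) x^7
  k = 3: (-1)^3 / (3! * 6! * 2^9) x^9 = -1/(6*720*512) x^9 = (-1/2211840) x^9
  k = 4: (-1)^4 / (4! * 7! * 2^11) x^11 = 1/(24*5040*2048) x^11 = (1/247726080) x^11
Hence J_3(x) = x^11/247726080 - x^9/2211840 + x^7/30720 - x^5/768 + x^3/48 + ....

J_3(x); series = x^11/247726080 - x^9/2211840 + x^7/30720 - x^5/768 + x^3/48


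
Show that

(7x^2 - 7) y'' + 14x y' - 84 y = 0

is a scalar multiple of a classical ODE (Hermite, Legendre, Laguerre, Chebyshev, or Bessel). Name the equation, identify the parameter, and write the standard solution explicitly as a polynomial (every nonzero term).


All three coefficients share the factor -7; dividing through by -7 gives  (1 - x^2) y'' - 2x y' + 12 y = 0.
This matches the Legendre equation (1 - x^2) y'' - 2x y' + n(n+1) y = 0 (note the -2x y' term) with n(n+1) = 12, so n = 3; the polynomial solution is P_3(x).
With y = sum_k a_k x^k, matching x^k gives (k+2)(k+1) a_{k+2} = [k(k+1) - n(n+1)] a_k = (k - 3)(k + 4) a_k. The right side vanishes at k = 3, so the series with the parity of 3 terminates at degree 3.
Standard normalization (P_n(1) = 1): leading coefficient (2n)!/(2^n (n!)^2) = 720/(8*36) = 5/2, so a_3 = 5/2. Work downward with a_k = (k+1)(k+2) a_{k+2} / ((k - 3)(k + 4)):
  a_1 = (2)(3)(5/2) / ((1 - 3)(1 + 4)) = 15/(-10) = -3/2
Hence P_3(x) = 5 x^3/2 - 3 x/2.

P_3(x); series = 5 x^3/2 - 3 x/2


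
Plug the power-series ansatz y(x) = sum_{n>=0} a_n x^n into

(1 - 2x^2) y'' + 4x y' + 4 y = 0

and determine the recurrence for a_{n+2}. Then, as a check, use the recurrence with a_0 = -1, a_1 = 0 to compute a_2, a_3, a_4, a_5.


Substitute y = sum_n a_n x^n.
(1 - 2 x^2) y'' contributes (n+2)(n+1) a_{n+2} - 2 n(n-1) a_n at x^n.
4 x y'(x) contributes 4 n a_n at x^n.
4 y(x) contributes 4 a_n at x^n.
Matching x^n: (n+2)(n+1) a_{n+2} + (-2 n(n-1) + 4 n + 4) a_n = 0.
Thus a_{n+2} = (2 n(n-1) - 4 n - 4) / ((n+1)(n+2)) * a_n.

Check with a_0 = -1, a_1 = 0 (apply the recurrence for n = 0, 1, 2, 3): a_0 = -1, a_1 = 0, a_2 = 2, a_3 = 0, a_4 = -4/3, a_5 = 0.

a_(n+2) = (2 n(n-1) - 4 n - 4) / ((n+1)(n+2)) * a_n; check: a_0 = -1, a_1 = 0, a_2 = 2, a_3 = 0, a_4 = -4/3, a_5 = 0


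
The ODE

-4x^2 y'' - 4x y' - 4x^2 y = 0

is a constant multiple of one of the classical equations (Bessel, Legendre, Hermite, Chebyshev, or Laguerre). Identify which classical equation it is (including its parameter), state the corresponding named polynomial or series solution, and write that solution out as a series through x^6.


All three coefficients share the factor -4; dividing through by -4 gives  x^2 y'' + x y' + x^2 y = 0.
This matches the Bessel equation x^2 y'' + x y' + (x^2 - nu^2) y = 0 with nu^2 = 0, so nu = 0; the solution bounded at x = 0 is J_0(x).
Frobenius at x = 0: indicial roots ±nu; for r = nu the recurrence k(k + 2nu) c_k = -c_{k-2} gives the standard series J_nu(x) = sum_{k>=0} (-1)^k / (k! (k+nu)!) (x/2)^(2k+nu). Evaluate the first 4 terms:
  k = 0: (-1)^0 / (0! * 0! * 2^0) x^0 = 1/(1*1*1) x^0 = (1) x^0
  k = 1: (-1)^1 / (1! * 1! * 2^2) x^2 = -1/(1*1*4) x^2 = (-1/4) x^2
  k = 2: (-1)^2 / (2! * 2! * 2^4) x^4 = 1/(2*2*16) x^4 = (1/64) x^4
  k = 3: (-1)^3 / (3! * 3! * 2^6) x^6 = -1/(6*6*64) x^6 = (-1/2304) x^6
Hence J_0(x) = -x^6/2304 + x^4/64 - x^2/4 + 1 + ....

J_0(x); series = -x^6/2304 + x^4/64 - x^2/4 + 1


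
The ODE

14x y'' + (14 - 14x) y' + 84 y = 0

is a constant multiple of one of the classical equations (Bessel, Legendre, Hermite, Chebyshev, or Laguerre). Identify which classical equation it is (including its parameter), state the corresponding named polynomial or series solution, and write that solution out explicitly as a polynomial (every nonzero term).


All three coefficients share the factor 14; dividing through by 14 gives  x y'' + (1 - x) y' + 6 y = 0.
This matches the Laguerre equation x y'' + (1 - x) y' + n y = 0 with n = 6; the polynomial solution is L_6(x).
With y = sum_k a_k x^k, matching x^k gives (k+1)k a_{k+1} + (k+1) a_{k+1} - k a_k + n a_k = 0, i.e. (k+1)^2 a_{k+1} = (k - n) a_k = (k - 6) a_k. The right side vanishes at k = 6, so the series terminates at degree 6.
Standard normalization L_n(0) = 1 gives a_0 = 1. Work upward with a_{k+1} = (k - 6) a_k / (k+1)^2:
  a_1 = (0 - 6)(1) / 1^2 = -6/1 = -6
  a_2 = (1 - 6)(-6) / 2^2 = 30/4 = 15/2
  a_3 = (2 - 6)(15/2) / 3^2 = -30/9 = -10/3
  a_4 = (3 - 6)(-10/3) / 4^2 = 10/16 = 5/8
  a_5 = (4 - 6)(5/8) / 5^2 = (-5/4)/25 = -1/20
  a_6 = (5 - 6)(-1/20) / 6^2 = (1/20)/36 = 1/720
Hence L_6(x) = x^6/720 - x^5/20 + 5 x^4/8 - 10 x^3/3 + 15 x^2/2 - 6 x + 1.

L_6(x); series = x^6/720 - x^5/20 + 5 x^4/8 - 10 x^3/3 + 15 x^2/2 - 6 x + 1


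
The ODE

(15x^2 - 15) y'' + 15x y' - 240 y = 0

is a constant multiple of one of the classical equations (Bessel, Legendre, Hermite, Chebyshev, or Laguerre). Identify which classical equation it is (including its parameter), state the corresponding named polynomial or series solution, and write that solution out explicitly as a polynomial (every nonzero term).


All three coefficients share the factor -15; dividing through by -15 gives  (1 - x^2) y'' - x y' + 16 y = 0.
This matches the Chebyshev equation (1 - x^2) y'' - x y' + n^2 y = 0 (note the -x y' term, not -2x y') with n^2 = 16, so n = 4; the polynomial solution is T_4(x).
With y = sum_k a_k x^k, matching x^k gives (k+2)(k+1) a_{k+2} = (k^2 - n^2) a_k = (k - 4)(k + 4) a_k. The right side vanishes at k = 4, so the series with the parity of 4 terminates at degree 4.
Standard normalization: leading coefficient of T_n is 2^(n-1), so a_4 = 2^3 = 8. Work downward with a_k = (k+1)(k+2) a_{k+2} / ((k - 4)(k + 4)):
  a_2 = (3)(4)(8) / ((2 - 4)(2 + 4)) = 96/(-12) = -8
  a_0 = (1)(2)(-8) / ((0 - 4)(0 + 4)) = -16/(-16) = 1
Hence T_4(x) = 8 x^4 - 8 x^2 + 1.

T_4(x); series = 8 x^4 - 8 x^2 + 1


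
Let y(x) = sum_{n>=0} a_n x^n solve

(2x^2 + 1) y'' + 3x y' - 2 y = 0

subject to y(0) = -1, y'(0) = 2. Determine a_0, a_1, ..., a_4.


Ansatz: y(x) = sum_{n>=0} a_n x^n, so y'(x) = sum_{n>=1} n a_n x^(n-1) and y''(x) = sum_{n>=2} n(n-1) a_n x^(n-2).
Substitute into P(x) y'' + Q(x) y' + R(x) y = 0 with P(x) = 2x^2 + 1, Q(x) = 3x, R(x) = -2, and match powers of x.
Initial conditions: a_0 = -1, a_1 = 2.
Setting the coefficient of each power of x to zero and solving order by order (substituting the coefficients already found):
  x^0: 2 a_2 - 2 a_0 = 0  ->  2 a_2 = 2 a_0 = -2  ->  a_2 = -1
  x^1: 6 a_3 + a_1 = 0  ->  6 a_3 = -a_1 = -2  ->  a_3 = -1/3
  x^2: 12 a_4 + 8 a_2 = 0  ->  12 a_4 = -8 a_2 = 8  ->  a_4 = 2/3
Truncated series: y(x) = -1 + 2 x - x^2 - (1/3) x^3 + (2/3) x^4 + O(x^5).

a_0 = -1; a_1 = 2; a_2 = -1; a_3 = -1/3; a_4 = 2/3


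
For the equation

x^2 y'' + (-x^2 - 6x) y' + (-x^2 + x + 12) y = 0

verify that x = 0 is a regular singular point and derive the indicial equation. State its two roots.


Divide by x^2 to reach normal form y'' + P_1(x) y' + P_2(x) y = 0 with P_1(x) = -1 - 6/x and P_2(x) = -1 + 1/x + 12/x^2.
x = 0 is a singular point because the y'-coefficient -1 - 6/x has a pole at x = 0 and the y-coefficient -1 + 1/x + 12/x^2 has a pole at x = 0.
It is a regular singular point because x P_1(x) = p(x) = -x - 6 and x^2 P_2(x) = q(x) = -x^2 + x + 12 are polynomials, hence analytic at x = 0.
p(0) = -6,  q(0) = 12.
Indicial equation: r(r-1) + p(0) r + q(0) = 0, i.e. r^2 + (p(0) - 1) r + q(0) = 0, i.e. r^2 - 7 r + 12 = 0.
Discriminant: (-7)^2 - 4(12) = 1, so r = (7 ± 1)/2.
Solving: r_1 = 4, r_2 = 3.

indicial: r^2 - 7 r + 12 = 0; roots r_1 = 4, r_2 = 3


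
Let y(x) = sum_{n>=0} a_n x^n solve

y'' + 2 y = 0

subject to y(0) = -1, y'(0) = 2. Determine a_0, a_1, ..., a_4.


Ansatz: y(x) = sum_{n>=0} a_n x^n, so y'(x) = sum_{n>=1} n a_n x^(n-1) and y''(x) = sum_{n>=2} n(n-1) a_n x^(n-2).
Substitute into P(x) y'' + Q(x) y' + R(x) y = 0 with P(x) = 1, Q(x) = 0, R(x) = 2, and match powers of x.
Initial conditions: a_0 = -1, a_1 = 2.
Setting the coefficient of each power of x to zero and solving order by order (substituting the coefficients already found):
  x^0: 2 a_2 + 2 a_0 = 0  ->  2 a_2 = -2 a_0 = 2  ->  a_2 = 1
  x^1: 6 a_3 + 2 a_1 = 0  ->  6 a_3 = -2 a_1 = -4  ->  a_3 = -2/3
  x^2: 12 a_4 + 2 a_2 = 0  ->  12 a_4 = -2 a_2 = -2  ->  a_4 = -1/6
Truncated series: y(x) = -1 + 2 x + x^2 - (2/3) x^3 - (1/6) x^4 + O(x^5).

a_0 = -1; a_1 = 2; a_2 = 1; a_3 = -2/3; a_4 = -1/6


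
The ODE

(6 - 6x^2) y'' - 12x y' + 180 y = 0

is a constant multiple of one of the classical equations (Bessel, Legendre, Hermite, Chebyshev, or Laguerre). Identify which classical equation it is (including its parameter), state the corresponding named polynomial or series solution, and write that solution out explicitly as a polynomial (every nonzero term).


All three coefficients share the factor 6; dividing through by 6 gives  (1 - x^2) y'' - 2x y' + 30 y = 0.
This matches the Legendre equation (1 - x^2) y'' - 2x y' + n(n+1) y = 0 (note the -2x y' term) with n(n+1) = 30, so n = 5; the polynomial solution is P_5(x).
With y = sum_k a_k x^k, matching x^k gives (k+2)(k+1) a_{k+2} = [k(k+1) - n(n+1)] a_k = (k - 5)(k + 6) a_k. The right side vanishes at k = 5, so the series with the parity of 5 terminates at degree 5.
Standard normalization (P_n(1) = 1): leading coefficient (2n)!/(2^n (n!)^2) = 3628800/(32*14400) = 63/8, so a_5 = 63/8. Work downward with a_k = (k+1)(k+2) a_{k+2} / ((k - 5)(k + 6)):
  a_3 = (4)(5)(63/8) / ((3 - 5)(3 + 6)) = (315/2)/(-18) = -35/4
  a_1 = (2)(3)(-35/4) / ((1 - 5)(1 + 6)) = (-105/2)/(-28) = 15/8
Hence P_5(x) = 63 x^5/8 - 35 x^3/4 + 15 x/8.

P_5(x); series = 63 x^5/8 - 35 x^3/4 + 15 x/8


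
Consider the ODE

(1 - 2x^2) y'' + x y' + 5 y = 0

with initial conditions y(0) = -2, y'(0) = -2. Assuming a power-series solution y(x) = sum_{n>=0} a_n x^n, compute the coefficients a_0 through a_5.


Ansatz: y(x) = sum_{n>=0} a_n x^n, so y'(x) = sum_{n>=1} n a_n x^(n-1) and y''(x) = sum_{n>=2} n(n-1) a_n x^(n-2).
Substitute into P(x) y'' + Q(x) y' + R(x) y = 0 with P(x) = 1 - 2x^2, Q(x) = x, R(x) = 5, and match powers of x.
Initial conditions: a_0 = -2, a_1 = -2.
Setting the coefficient of each power of x to zero and solving order by order (substituting the coefficients already found):
  x^0: 2 a_2 + 5 a_0 = 0  ->  2 a_2 = -5 a_0 = 10  ->  a_2 = 5
  x^1: 6 a_3 + 6 a_1 = 0  ->  6 a_3 = -6 a_1 = 12  ->  a_3 = 2
  x^2: 12 a_4 + 3 a_2 = 0  ->  12 a_4 = -3 a_2 = -15  ->  a_4 = -5/4
  x^3: 20 a_5 - 4 a_3 = 0  ->  20 a_5 = 4 a_3 = 8  ->  a_5 = 2/5
Truncated series: y(x) = -2 - 2 x + 5 x^2 + 2 x^3 - (5/4) x^4 + (2/5) x^5 + O(x^6).

a_0 = -2; a_1 = -2; a_2 = 5; a_3 = 2; a_4 = -5/4; a_5 = 2/5


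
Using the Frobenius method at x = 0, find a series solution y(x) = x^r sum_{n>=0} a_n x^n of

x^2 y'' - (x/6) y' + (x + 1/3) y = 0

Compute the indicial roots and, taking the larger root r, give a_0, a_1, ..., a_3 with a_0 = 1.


Write in Frobenius form y'' + (p(x)/x) y' + (q(x)/x^2) y = 0:
  p(x) = -1/6,  q(x) = x + 1/3.
Indicial equation: r(r-1) + (-1/6) r + (1/3) = 0 -> roots r_1 = 2/3, r_2 = 1/2.
Take r = r_1 = 2/3. Let y(x) = x^r sum_{n>=0} a_n x^n with a_0 = 1.
Substitute y = x^r sum a_n x^n and match x^{r+n}. The recurrence is
  D(n) a_n + 1 a_{n-1} = 0,  where D(n) = (r+n)(r+n-1) + (-1/6)(r+n) + (1/3).
  a_n = -1 / D(n) * a_{n-1}.
Since the indicial polynomial factors as (r - r_1)(r - r_2), D(n) = (r_1 + n - r_1)(r_1 + n - r_2) = n(n + 1/6).
Evaluating step by step (a_0 = 1):
  n = 1: D(1) = 1(1 + 1/6) = 7/6; numerator = -1(1) = -1; a_1 = (-1)/(7/6) = -6/7
  n = 2: D(2) = 2(2 + 1/6) = 13/3; numerator = -1(-6/7) = 6/7; a_2 = (6/7)/(13/3) = 18/91
  n = 3: D(3) = 3(3 + 1/6) = 19/2; numerator = -1(18/91) = -18/91; a_3 = (-18/91)/(19/2) = -36/1729

r = 2/3; a_0 = 1; a_1 = -6/7; a_2 = 18/91; a_3 = -36/1729


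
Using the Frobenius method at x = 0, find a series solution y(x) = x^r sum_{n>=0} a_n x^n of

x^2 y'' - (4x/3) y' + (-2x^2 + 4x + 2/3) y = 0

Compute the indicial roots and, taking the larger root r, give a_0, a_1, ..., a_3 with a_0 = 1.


Write in Frobenius form y'' + (p(x)/x) y' + (q(x)/x^2) y = 0:
  p(x) = -4/3,  q(x) = -2x^2 + 4x + 2/3.
Indicial equation: r(r-1) + (-4/3) r + (2/3) = 0 -> roots r_1 = 2, r_2 = 1/3.
Take r = r_1 = 2. Let y(x) = x^r sum_{n>=0} a_n x^n with a_0 = 1.
Substitute y = x^r sum a_n x^n and match x^{r+n}. The recurrence is
  D(n) a_n + 4 a_{n-1} - 2 a_{n-2} = 0,  where D(n) = (r+n)(r+n-1) + (-4/3)(r+n) + (2/3).
  a_n = [-4 a_{n-1} + 2 a_{n-2}] / D(n).
Since the indicial polynomial factors as (r - r_1)(r - r_2), D(n) = (r_1 + n - r_1)(r_1 + n - r_2) = n(n + 5/3).
Evaluating step by step (a_0 = 1):
  n = 1: D(1) = 1(1 + 5/3) = 8/3; numerator = -4(1) = -4; a_1 = (-4)/(8/3) = -3/2
  n = 2: D(2) = 2(2 + 5/3) = 22/3; numerator = -4(-3/2) + 2(1) = 8; a_2 = (8)/(22/3) = 12/11
  n = 3: D(3) = 3(3 + 5/3) = 14; numerator = -4(12/11) + 2(-3/2) = -81/11; a_3 = (-81/11)/(14) = -81/154

r = 2; a_0 = 1; a_1 = -3/2; a_2 = 12/11; a_3 = -81/154


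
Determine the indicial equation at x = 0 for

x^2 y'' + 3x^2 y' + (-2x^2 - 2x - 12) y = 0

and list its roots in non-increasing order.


Divide by x^2 to reach normal form y'' + P_1(x) y' + P_2(x) y = 0 with P_1(x) = 3 and P_2(x) = -2 - 2/x - 12/x^2.
x = 0 is a singular point because the y-coefficient -2 - 2/x - 12/x^2 has a pole at x = 0.
It is a regular singular point because x P_1(x) = p(x) = 3x and x^2 P_2(x) = q(x) = -2x^2 - 2x - 12 are polynomials, hence analytic at x = 0.
p(0) = 0,  q(0) = -12.
Indicial equation: r(r-1) + p(0) r + q(0) = 0, i.e. r^2 + (p(0) - 1) r + q(0) = 0, i.e. r^2 - 1 r - 12 = 0.
Discriminant: (-1)^2 - 4(-12) = 49, so r = (1 ± 7)/2.
Solving: r_1 = 4, r_2 = -3.

indicial: r^2 - 1 r - 12 = 0; roots r_1 = 4, r_2 = -3


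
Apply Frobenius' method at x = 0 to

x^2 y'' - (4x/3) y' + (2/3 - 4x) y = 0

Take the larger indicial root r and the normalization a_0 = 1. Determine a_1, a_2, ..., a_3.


Write in Frobenius form y'' + (p(x)/x) y' + (q(x)/x^2) y = 0:
  p(x) = -4/3,  q(x) = 2/3 - 4x.
Indicial equation: r(r-1) + (-4/3) r + (2/3) = 0 -> roots r_1 = 2, r_2 = 1/3.
Take r = r_1 = 2. Let y(x) = x^r sum_{n>=0} a_n x^n with a_0 = 1.
Substitute y = x^r sum a_n x^n and match x^{r+n}. The recurrence is
  D(n) a_n - 4 a_{n-1} = 0,  where D(n) = (r+n)(r+n-1) + (-4/3)(r+n) + (2/3).
  a_n = 4 / D(n) * a_{n-1}.
Since the indicial polynomial factors as (r - r_1)(r - r_2), D(n) = (r_1 + n - r_1)(r_1 + n - r_2) = n(n + 5/3).
Evaluating step by step (a_0 = 1):
  n = 1: D(1) = 1(1 + 5/3) = 8/3; numerator = 4(1) = 4; a_1 = (4)/(8/3) = 3/2
  n = 2: D(2) = 2(2 + 5/3) = 22/3; numerator = 4(3/2) = 6; a_2 = (6)/(22/3) = 9/11
  n = 3: D(3) = 3(3 + 5/3) = 14; numerator = 4(9/11) = 36/11; a_3 = (36/11)/(14) = 18/77

r = 2; a_0 = 1; a_1 = 3/2; a_2 = 9/11; a_3 = 18/77


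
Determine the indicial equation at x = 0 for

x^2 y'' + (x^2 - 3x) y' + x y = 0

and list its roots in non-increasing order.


Divide by x^2 to reach normal form y'' + P_1(x) y' + P_2(x) y = 0 with P_1(x) = 1 - 3/x and P_2(x) = 1/x.
x = 0 is a singular point because the y'-coefficient 1 - 3/x has a pole at x = 0 and the y-coefficient 1/x has a pole at x = 0.
It is a regular singular point because x P_1(x) = p(x) = x - 3 and x^2 P_2(x) = q(x) = x are polynomials, hence analytic at x = 0.
p(0) = -3,  q(0) = 0.
Indicial equation: r(r-1) + p(0) r + q(0) = 0, i.e. r^2 + (p(0) - 1) r + q(0) = 0, i.e. r^2 - 4 r = 0.
Discriminant: (-4)^2 - 4(0) = 16, so r = (4 ± 4)/2.
Solving: r_1 = 4, r_2 = 0.

indicial: r^2 - 4 r = 0; roots r_1 = 4, r_2 = 0


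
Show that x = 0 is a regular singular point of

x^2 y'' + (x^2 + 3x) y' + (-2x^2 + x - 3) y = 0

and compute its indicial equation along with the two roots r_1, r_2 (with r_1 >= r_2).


Divide by x^2 to reach normal form y'' + P_1(x) y' + P_2(x) y = 0 with P_1(x) = 1 + 3/x and P_2(x) = -2 + 1/x - 3/x^2.
x = 0 is a singular point because the y'-coefficient 1 + 3/x has a pole at x = 0 and the y-coefficient -2 + 1/x - 3/x^2 has a pole at x = 0.
It is a regular singular point because x P_1(x) = p(x) = x + 3 and x^2 P_2(x) = q(x) = -2x^2 + x - 3 are polynomials, hence analytic at x = 0.
p(0) = 3,  q(0) = -3.
Indicial equation: r(r-1) + p(0) r + q(0) = 0, i.e. r^2 + (p(0) - 1) r + q(0) = 0, i.e. r^2 + 2 r - 3 = 0.
Discriminant: (2)^2 - 4(-3) = 16, so r = (-2 ± 4)/2.
Solving: r_1 = 1, r_2 = -3.

indicial: r^2 + 2 r - 3 = 0; roots r_1 = 1, r_2 = -3


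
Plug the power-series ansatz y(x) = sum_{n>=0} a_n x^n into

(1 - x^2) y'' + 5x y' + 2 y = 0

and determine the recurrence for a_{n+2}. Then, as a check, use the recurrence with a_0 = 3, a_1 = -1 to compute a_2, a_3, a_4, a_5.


Substitute y = sum_n a_n x^n.
(1 - 1 x^2) y'' contributes (n+2)(n+1) a_{n+2} - n(n-1) a_n at x^n.
5 x y'(x) contributes 5 n a_n at x^n.
2 y(x) contributes 2 a_n at x^n.
Matching x^n: (n+2)(n+1) a_{n+2} + (-n(n-1) + 5 n + 2) a_n = 0.
Thus a_{n+2} = (n(n-1) - 5 n - 2) / ((n+1)(n+2)) * a_n.

Check with a_0 = 3, a_1 = -1 (apply the recurrence for n = 0, 1, 2, 3): a_0 = 3, a_1 = -1, a_2 = -3, a_3 = 7/6, a_4 = 5/2, a_5 = -77/120.

a_(n+2) = (n(n-1) - 5 n - 2) / ((n+1)(n+2)) * a_n; check: a_0 = 3, a_1 = -1, a_2 = -3, a_3 = 7/6, a_4 = 5/2, a_5 = -77/120


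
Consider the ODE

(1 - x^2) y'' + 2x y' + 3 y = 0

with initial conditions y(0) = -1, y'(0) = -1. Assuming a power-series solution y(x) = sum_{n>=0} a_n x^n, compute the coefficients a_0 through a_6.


Ansatz: y(x) = sum_{n>=0} a_n x^n, so y'(x) = sum_{n>=1} n a_n x^(n-1) and y''(x) = sum_{n>=2} n(n-1) a_n x^(n-2).
Substitute into P(x) y'' + Q(x) y' + R(x) y = 0 with P(x) = 1 - x^2, Q(x) = 2x, R(x) = 3, and match powers of x.
Initial conditions: a_0 = -1, a_1 = -1.
Setting the coefficient of each power of x to zero and solving order by order (substituting the coefficients already found):
  x^0: 2 a_2 + 3 a_0 = 0  ->  2 a_2 = -3 a_0 = 3  ->  a_2 = 3/2
  x^1: 6 a_3 + 5 a_1 = 0  ->  6 a_3 = -5 a_1 = 5  ->  a_3 = 5/6
  x^2: 12 a_4 + 5 a_2 = 0  ->  12 a_4 = -5 a_2 = -15/2  ->  a_4 = -5/8
  x^3: 20 a_5 + 3 a_3 = 0  ->  20 a_5 = -3 a_3 = -5/2  ->  a_5 = -1/8
  x^4: 30 a_6 - a_4 = 0  ->  30 a_6 = a_4 = -5/8  ->  a_6 = -1/48
Truncated series: y(x) = -1 - x + (3/2) x^2 + (5/6) x^3 - (5/8) x^4 - (1/8) x^5 - (1/48) x^6 + O(x^7).

a_0 = -1; a_1 = -1; a_2 = 3/2; a_3 = 5/6; a_4 = -5/8; a_5 = -1/8; a_6 = -1/48


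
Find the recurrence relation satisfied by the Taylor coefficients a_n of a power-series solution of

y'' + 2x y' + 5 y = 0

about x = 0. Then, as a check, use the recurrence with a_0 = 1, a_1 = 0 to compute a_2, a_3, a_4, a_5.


Substitute y = sum_n a_n x^n.
y''(x) has coefficient (n+2)(n+1) a_{n+2} at x^n;
2 x y'(x) has coefficient 2 n a_n at x^n (shift);
5 y(x) has coefficient 5 a_n at x^n.
Matching x^n: (n+2)(n+1) a_{n+2} + (2n + 5) a_n = 0.
Thus a_{n+2} = (-2n - 5) / ((n+1)(n+2)) * a_n.

Check with a_0 = 1, a_1 = 0 (apply the recurrence for n = 0, 1, 2, 3): a_0 = 1, a_1 = 0, a_2 = -5/2, a_3 = 0, a_4 = 15/8, a_5 = 0.

a_(n+2) = (-2n - 5) / ((n+1)(n+2)) * a_n; check: a_0 = 1, a_1 = 0, a_2 = -5/2, a_3 = 0, a_4 = 15/8, a_5 = 0


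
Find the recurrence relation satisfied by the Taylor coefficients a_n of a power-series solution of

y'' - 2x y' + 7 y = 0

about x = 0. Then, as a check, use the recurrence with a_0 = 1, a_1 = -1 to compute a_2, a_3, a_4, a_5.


Substitute y = sum_n a_n x^n.
y''(x) has coefficient (n+2)(n+1) a_{n+2} at x^n;
-2 x y'(x) has coefficient -2 n a_n at x^n (shift);
7 y(x) has coefficient 7 a_n at x^n.
Matching x^n: (n+2)(n+1) a_{n+2} + (-2n + 7) a_n = 0.
Thus a_{n+2} = (2n - 7) / ((n+1)(n+2)) * a_n.

Check with a_0 = 1, a_1 = -1 (apply the recurrence for n = 0, 1, 2, 3): a_0 = 1, a_1 = -1, a_2 = -7/2, a_3 = 5/6, a_4 = 7/8, a_5 = -1/24.

a_(n+2) = (2n - 7) / ((n+1)(n+2)) * a_n; check: a_0 = 1, a_1 = -1, a_2 = -7/2, a_3 = 5/6, a_4 = 7/8, a_5 = -1/24
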